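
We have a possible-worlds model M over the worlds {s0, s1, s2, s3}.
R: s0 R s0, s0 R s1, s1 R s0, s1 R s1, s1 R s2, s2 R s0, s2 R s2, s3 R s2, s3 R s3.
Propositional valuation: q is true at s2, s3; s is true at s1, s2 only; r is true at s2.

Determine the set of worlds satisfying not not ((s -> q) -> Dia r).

Let φ = not not ((s -> q) -> Dia r). Evaluate φ at each world:
  s0 (successors {s0, s1}): φ is false.
  s1 (successors {s0, s1, s2}): φ is true.
  s2 (successors {s0, s2}): φ is true.
  s3 (successors {s2, s3}): φ is true.
For instance, at s0:
  At s0: not ((s -> q) -> Dia r) is true, so not not ((s -> q) -> Dia r) is false.
    At s0: (s -> q) -> Dia r is false, so not ((s -> q) -> Dia r) is true.
      At s0: s -> q is true, Dia r is false, so (s -> q) -> Dia r is false.
Satisfying worlds: {s1, s2, s3}

s1, s2, s3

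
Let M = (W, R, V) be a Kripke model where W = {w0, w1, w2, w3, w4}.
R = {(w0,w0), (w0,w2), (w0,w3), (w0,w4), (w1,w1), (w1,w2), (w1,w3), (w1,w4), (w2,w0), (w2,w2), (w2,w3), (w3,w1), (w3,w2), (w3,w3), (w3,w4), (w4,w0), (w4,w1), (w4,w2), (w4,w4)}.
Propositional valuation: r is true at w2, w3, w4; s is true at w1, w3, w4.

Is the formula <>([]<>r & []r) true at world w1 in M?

No

At w1: <>([]<>r & []r) requires []<>r & []r at some successor in {w1, w2, w3, w4}.
  At w1: []<>r & []r is false.
  At w2: []<>r & []r is false.
  At w3: []<>r & []r is false.
  At w4: []<>r & []r is false.
So <>([]<>r & []r) is false at w1.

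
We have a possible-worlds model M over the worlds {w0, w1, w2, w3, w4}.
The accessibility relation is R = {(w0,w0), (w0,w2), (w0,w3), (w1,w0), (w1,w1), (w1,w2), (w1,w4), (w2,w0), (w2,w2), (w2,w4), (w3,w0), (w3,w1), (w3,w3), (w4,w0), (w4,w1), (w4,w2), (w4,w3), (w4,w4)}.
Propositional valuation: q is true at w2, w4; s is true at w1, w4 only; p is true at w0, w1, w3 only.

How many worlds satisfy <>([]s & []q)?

0

Recall that []ψ holds at a world iff ψ holds at every accessible world, and <>ψ holds iff ψ holds at some accessible world.
Let φ = <>([]s & []q). Evaluate φ at each world:
  w0 (successors {w0, w2, w3}): φ is false.
  w1 (successors {w0, w1, w2, w4}): φ is false.
  w2 (successors {w0, w2, w4}): φ is false.
  w3 (successors {w0, w1, w3}): φ is false.
  w4 (successors {w0, w1, w2, w3, w4}): φ is false.
For instance, at w0:
  At w0: <>([]s & []q) requires []s & []q at some successor in {w0, w2, w3}.
    At w0: []s & []q is false.
    At w2: []s & []q is false.
    At w3: []s & []q is false.
  So <>([]s & []q) is false at w0.
Satisfying worlds: none.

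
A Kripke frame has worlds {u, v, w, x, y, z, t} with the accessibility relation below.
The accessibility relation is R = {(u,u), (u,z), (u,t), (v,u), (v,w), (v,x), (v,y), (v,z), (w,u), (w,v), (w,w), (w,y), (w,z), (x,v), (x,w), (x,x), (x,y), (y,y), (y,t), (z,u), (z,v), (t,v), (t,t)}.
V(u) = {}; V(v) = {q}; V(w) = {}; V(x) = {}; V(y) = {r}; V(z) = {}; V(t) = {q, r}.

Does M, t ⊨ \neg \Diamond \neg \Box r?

At t: \Diamond \neg \Box r is true, so \neg \Diamond \neg \Box r is false.
  At t: \Diamond \neg \Box r requires \neg \Box r at some successor in {v, t}.
    \neg \Box r holds at v, so \Diamond \neg \Box r is true at t.
      At v: \Box r is false, so \neg \Box r is true.

No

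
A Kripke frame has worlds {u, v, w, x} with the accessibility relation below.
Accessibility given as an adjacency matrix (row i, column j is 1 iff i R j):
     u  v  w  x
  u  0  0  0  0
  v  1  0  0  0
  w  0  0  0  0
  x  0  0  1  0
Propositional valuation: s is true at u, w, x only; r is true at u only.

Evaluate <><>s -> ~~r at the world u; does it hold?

Yes

At u: <><>s is false, ~~r is true, so <><>s -> ~~r is true.
  At u: no accessible worlds, so <><>s is false.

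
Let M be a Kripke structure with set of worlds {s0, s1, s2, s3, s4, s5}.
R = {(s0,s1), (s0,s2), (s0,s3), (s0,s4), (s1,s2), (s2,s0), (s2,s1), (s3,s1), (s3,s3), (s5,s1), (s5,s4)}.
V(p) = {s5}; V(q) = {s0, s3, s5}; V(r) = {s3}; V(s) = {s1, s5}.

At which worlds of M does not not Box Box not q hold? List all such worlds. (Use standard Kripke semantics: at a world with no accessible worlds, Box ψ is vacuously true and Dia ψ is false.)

s4, s5

Let φ = not not Box Box not q. Evaluate φ at each world:
  s0 (successors {s1, s2, s3, s4}): φ is false.
  s1 (successors {s2}): φ is false.
  s2 (successors {s0, s1}): φ is false.
  s3 (successors {s1, s3}): φ is false.
  s4 (successors ∅): φ is true.
  s5 (successors {s1, s4}): φ is true.
For instance, at s1:
  At s1: not Box Box not q is true, so not not Box Box not q is false.
    At s1: Box Box not q is false, so not Box Box not q is true.
      At s1: Box Box not q requires Box not q at every successor {s2}.
        Box not q fails at s2, so Box Box not q is false at s1.
Satisfying worlds: {s4, s5}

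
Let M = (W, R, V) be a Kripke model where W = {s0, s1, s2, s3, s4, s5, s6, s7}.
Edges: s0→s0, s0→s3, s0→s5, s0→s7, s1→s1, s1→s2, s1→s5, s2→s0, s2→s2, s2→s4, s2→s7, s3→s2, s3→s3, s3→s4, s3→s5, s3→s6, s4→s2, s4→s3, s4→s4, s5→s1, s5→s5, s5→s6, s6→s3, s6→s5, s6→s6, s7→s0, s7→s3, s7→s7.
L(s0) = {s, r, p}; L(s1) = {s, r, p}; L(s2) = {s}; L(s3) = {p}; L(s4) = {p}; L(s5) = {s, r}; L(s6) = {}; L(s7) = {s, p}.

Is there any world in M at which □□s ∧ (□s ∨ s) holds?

Recall that □ψ holds at a world iff ψ holds at every accessible world, and ◇ψ holds iff ψ holds at some accessible world.
Let φ = □□s ∧ (□s ∨ s). Evaluate φ at each world:
  s0 (successors {s0, s3, s5, s7}): φ is false.
  s1 (successors {s1, s2, s5}): φ is false.
  s2 (successors {s0, s2, s4, s7}): φ is false.
  s3 (successors {s2, s3, s4, s5, s6}): φ is false.
  s4 (successors {s2, s3, s4}): φ is false.
  s5 (successors {s1, s5, s6}): φ is false.
  s6 (successors {s3, s5, s6}): φ is false.
  s7 (successors {s0, s3, s7}): φ is false.
For instance, at s3:
  At s3: □□s is false, □s ∨ s is false, so □□s ∧ (□s ∨ s) is false.
    At s3: □□s requires □s at every successor {s2, s3, s4, s5, s6}.
      □s fails at s2, so □□s is false at s3.
    At s3: □s is false, s is false, so □s ∨ s is false.
      At s3: □s requires s at every successor {s2, s3, s4, s5, s6}.
        s fails at s3, so □s is false at s3.

No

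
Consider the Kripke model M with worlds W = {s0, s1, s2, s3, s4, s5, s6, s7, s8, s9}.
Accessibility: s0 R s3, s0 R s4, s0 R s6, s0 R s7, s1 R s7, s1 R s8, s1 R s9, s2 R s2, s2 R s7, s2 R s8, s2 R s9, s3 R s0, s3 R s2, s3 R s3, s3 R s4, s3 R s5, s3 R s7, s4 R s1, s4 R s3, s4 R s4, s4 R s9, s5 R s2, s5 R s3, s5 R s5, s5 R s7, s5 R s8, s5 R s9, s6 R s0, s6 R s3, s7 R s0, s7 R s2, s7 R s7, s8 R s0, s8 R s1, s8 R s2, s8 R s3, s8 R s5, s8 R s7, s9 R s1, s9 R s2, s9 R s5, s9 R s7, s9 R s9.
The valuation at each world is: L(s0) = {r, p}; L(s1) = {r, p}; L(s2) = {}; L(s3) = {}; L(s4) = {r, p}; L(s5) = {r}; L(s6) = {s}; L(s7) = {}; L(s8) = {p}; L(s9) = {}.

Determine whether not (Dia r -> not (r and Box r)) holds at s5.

No

At s5: Dia r -> not (r and Box r) is true, so not (Dia r -> not (r and Box r)) is false.
  At s5: Dia r is true, not (r and Box r) is true, so Dia r -> not (r and Box r) is true.
    At s5: Dia r requires r at some successor in {s2, s3, s5, s7, s8, s9}.
      r holds at s5, so Dia r is true at s5.
    At s5: r and Box r is false, so not (r and Box r) is true.
      At s5: r is true, Box r is false, so r and Box r is false.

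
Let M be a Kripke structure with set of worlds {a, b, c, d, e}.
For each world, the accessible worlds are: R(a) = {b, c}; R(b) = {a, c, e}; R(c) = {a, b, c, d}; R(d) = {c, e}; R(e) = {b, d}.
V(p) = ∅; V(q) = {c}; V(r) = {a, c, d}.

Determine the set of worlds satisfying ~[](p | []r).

Let φ = ~[](p | []r). Evaluate φ at each world:
  a (successors {b, c}): φ is true.
  b (successors {a, c, e}): φ is true.
  c (successors {a, b, c, d}): φ is true.
  d (successors {c, e}): φ is true.
  e (successors {b, d}): φ is true.
For instance, at b:
  At b: [](p | []r) is false, so ~[](p | []r) is true.
    At b: [](p | []r) requires p | []r at every successor {a, c, e}.
      p | []r fails at a, so [](p | []r) is false at b.
Satisfying worlds: {a, b, c, d, e}

a, b, c, d, e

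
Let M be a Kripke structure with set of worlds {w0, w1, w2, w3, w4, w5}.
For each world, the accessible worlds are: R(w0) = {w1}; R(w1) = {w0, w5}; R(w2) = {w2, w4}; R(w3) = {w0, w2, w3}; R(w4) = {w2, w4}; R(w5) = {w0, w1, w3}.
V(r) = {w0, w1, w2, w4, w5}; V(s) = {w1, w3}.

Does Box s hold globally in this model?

Let φ = Box s. Evaluate φ at each world:
  w0 (successors {w1}): φ is true.
  w1 (successors {w0, w5}): φ is false.
  w2 (successors {w2, w4}): φ is false.
  w3 (successors {w0, w2, w3}): φ is false.
  w4 (successors {w2, w4}): φ is false.
  w5 (successors {w0, w1, w3}): φ is false.
Detail at w1 (counterexample):
  At w1: Box s requires s at every successor {w0, w5}.
    s fails at w0, so Box s is false at w1.

No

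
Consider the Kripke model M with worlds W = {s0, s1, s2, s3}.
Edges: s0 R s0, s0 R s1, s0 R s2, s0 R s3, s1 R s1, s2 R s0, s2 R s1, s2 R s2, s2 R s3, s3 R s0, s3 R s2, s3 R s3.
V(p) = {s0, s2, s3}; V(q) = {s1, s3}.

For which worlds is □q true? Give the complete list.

Let φ = □q. Evaluate φ at each world:
  s0 (successors {s0, s1, s2, s3}): φ is false.
  s1 (successors {s1}): φ is true.
  s2 (successors {s0, s1, s2, s3}): φ is false.
  s3 (successors {s0, s2, s3}): φ is false.
For instance, at s3:
  At s3: □q requires q at every successor {s0, s2, s3}.
    q fails at s0, so □q is false at s3.
Satisfying worlds: {s1}

s1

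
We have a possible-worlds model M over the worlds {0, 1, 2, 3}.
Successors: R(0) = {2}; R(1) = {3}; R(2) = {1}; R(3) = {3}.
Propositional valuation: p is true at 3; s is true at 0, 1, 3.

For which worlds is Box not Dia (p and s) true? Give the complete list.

Recall that Box ψ holds at a world iff ψ holds at every accessible world, and Dia ψ holds iff ψ holds at some accessible world.
Let φ = Box not Dia (p and s). Evaluate φ at each world:
  0 (successors {2}): φ is true.
  1 (successors {3}): φ is false.
  2 (successors {1}): φ is false.
  3 (successors {3}): φ is false.
For instance, at 2:
  At 2: Box not Dia (p and s) requires not Dia (p and s) at every successor {1}.
    not Dia (p and s) fails at 1, so Box not Dia (p and s) is false at 2.
      At 1: Dia (p and s) is true, so not Dia (p and s) is false.
Satisfying worlds: {0}

0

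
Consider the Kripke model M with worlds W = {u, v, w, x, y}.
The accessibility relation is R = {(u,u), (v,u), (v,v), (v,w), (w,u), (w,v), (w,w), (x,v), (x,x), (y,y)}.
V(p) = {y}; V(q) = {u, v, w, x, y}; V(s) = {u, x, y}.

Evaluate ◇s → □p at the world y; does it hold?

Yes

At y: ◇s is true, □p is true, so ◇s → □p is true.
  At y: ◇s requires s at some successor in {y}.
    s holds at y, so ◇s is true at y.
  At y: □p requires p at every successor {y}.
    At y: p is true.
  So □p is true at y.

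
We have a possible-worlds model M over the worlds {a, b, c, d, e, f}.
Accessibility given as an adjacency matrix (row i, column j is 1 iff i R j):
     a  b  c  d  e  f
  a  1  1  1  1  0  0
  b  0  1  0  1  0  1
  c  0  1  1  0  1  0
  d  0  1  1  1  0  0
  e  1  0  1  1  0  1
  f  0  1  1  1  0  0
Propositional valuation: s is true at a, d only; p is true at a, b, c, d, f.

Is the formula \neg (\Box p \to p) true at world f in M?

At f: \Box p \to p is true, so \neg (\Box p \to p) is false.
  At f: \Box p is true, p is true, so \Box p \to p is true.
    At f: \Box p requires p at every successor {b, c, d}.
      At b: p is true.
      At c: p is true.
      At d: p is true.
    So \Box p is true at f.

No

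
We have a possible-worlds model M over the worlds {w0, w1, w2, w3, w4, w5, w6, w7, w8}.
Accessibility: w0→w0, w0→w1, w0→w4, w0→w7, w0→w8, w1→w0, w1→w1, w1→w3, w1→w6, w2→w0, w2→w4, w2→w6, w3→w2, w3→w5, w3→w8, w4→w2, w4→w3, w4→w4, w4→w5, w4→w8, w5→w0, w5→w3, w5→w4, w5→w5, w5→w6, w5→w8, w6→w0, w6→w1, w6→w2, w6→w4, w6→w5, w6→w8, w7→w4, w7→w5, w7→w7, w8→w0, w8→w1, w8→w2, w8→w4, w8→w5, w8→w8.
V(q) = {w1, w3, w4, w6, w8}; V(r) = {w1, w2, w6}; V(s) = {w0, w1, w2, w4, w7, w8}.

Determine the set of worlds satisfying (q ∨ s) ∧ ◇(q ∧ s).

w0, w1, w2, w3, w4, w6, w7, w8

Let φ = (q ∨ s) ∧ ◇(q ∧ s). Evaluate φ at each world:
  w0 (successors {w0, w1, w4, w7, w8}): φ is true.
  w1 (successors {w0, w1, w3, w6}): φ is true.
  w2 (successors {w0, w4, w6}): φ is true.
  w3 (successors {w2, w5, w8}): φ is true.
  w4 (successors {w2, w3, w4, w5, w8}): φ is true.
  w5 (successors {w0, w3, w4, w5, w6, w8}): φ is false.
  w6 (successors {w0, w1, w2, w4, w5, w8}): φ is true.
  w7 (successors {w4, w5, w7}): φ is true.
  w8 (successors {w0, w1, w2, w4, w5, w8}): φ is true.
For instance, at w7:
  At w7: q ∨ s is true, ◇(q ∧ s) is true, so (q ∨ s) ∧ ◇(q ∧ s) is true.
    At w7: ◇(q ∧ s) requires q ∧ s at some successor in {w4, w5, w7}.
      q ∧ s holds at w4, so ◇(q ∧ s) is true at w7.
Satisfying worlds: {w0, w1, w2, w3, w4, w6, w7, w8}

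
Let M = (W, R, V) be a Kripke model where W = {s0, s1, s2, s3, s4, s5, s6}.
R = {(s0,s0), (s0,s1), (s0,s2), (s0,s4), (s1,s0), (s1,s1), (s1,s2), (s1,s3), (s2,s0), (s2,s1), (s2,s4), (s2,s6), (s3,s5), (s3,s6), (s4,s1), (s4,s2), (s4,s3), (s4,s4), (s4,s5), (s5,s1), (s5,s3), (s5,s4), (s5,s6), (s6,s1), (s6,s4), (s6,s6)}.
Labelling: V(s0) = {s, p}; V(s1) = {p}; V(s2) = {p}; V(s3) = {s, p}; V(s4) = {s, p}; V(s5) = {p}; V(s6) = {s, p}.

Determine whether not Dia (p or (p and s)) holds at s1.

At s1: Dia (p or (p and s)) is true, so not Dia (p or (p and s)) is false.
  At s1: Dia (p or (p and s)) requires p or (p and s) at some successor in {s0, s1, s2, s3}.
    p or (p and s) holds at s0, so Dia (p or (p and s)) is true at s1.

No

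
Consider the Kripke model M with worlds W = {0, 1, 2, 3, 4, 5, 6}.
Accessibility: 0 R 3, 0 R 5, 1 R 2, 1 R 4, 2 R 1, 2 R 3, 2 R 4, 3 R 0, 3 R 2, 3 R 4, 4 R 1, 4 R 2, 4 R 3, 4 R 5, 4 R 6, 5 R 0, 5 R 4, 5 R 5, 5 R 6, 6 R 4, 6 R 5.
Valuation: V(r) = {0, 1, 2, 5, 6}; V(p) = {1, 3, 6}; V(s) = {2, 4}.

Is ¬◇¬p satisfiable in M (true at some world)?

Let φ = ¬◇¬p. Evaluate φ at each world:
  0 (successors {3, 5}): φ is false.
  1 (successors {2, 4}): φ is false.
  2 (successors {1, 3, 4}): φ is false.
  3 (successors {0, 2, 4}): φ is false.
  4 (successors {1, 2, 3, 5, 6}): φ is false.
  5 (successors {0, 4, 5, 6}): φ is false.
  6 (successors {4, 5}): φ is false.
For instance, at 0:
  At 0: ◇¬p is true, so ¬◇¬p is false.
    At 0: ◇¬p requires ¬p at some successor in {3, 5}.
      ¬p holds at 5, so ◇¬p is true at 0.

No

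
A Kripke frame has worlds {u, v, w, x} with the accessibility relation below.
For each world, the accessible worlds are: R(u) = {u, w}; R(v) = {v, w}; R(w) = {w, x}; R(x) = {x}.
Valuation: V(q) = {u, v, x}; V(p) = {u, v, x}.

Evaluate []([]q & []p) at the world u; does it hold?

At u: []([]q & []p) requires []q & []p at every successor {u, w}.
  []q & []p fails at u, so []([]q & []p) is false at u.
    At u: []q is false, []p is false, so []q & []p is false.
      At u: []q requires q at every successor {u, w}.
        q fails at w, so []q is false at u.
      At u: []p requires p at every successor {u, w}.
        p fails at w, so []p is false at u.

No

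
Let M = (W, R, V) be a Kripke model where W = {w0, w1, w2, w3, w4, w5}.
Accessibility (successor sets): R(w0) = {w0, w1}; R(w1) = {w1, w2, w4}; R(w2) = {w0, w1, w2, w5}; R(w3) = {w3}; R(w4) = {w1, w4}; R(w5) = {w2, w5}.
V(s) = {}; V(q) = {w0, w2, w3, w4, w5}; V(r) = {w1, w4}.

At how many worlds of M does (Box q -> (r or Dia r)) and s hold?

Recall that Box ψ holds at a world iff ψ holds at every accessible world, and Dia ψ holds iff ψ holds at some accessible world.
Let φ = (Box q -> (r or Dia r)) and s. Evaluate φ at each world:
  w0 (successors {w0, w1}): φ is false.
  w1 (successors {w1, w2, w4}): φ is false.
  w2 (successors {w0, w1, w2, w5}): φ is false.
  w3 (successors {w3}): φ is false.
  w4 (successors {w1, w4}): φ is false.
  w5 (successors {w2, w5}): φ is false.
For instance, at w0:
  At w0: Box q -> (r or Dia r) is true, s is false, so (Box q -> (r or Dia r)) and s is false.
    At w0: Box q is false, r or Dia r is true, so Box q -> (r or Dia r) is true.
      At w0: Box q requires q at every successor {w0, w1}.
        q fails at w1, so Box q is false at w0.
      At w0: r is false, Dia r is true, so r or Dia r is true.
Satisfying worlds: none.

0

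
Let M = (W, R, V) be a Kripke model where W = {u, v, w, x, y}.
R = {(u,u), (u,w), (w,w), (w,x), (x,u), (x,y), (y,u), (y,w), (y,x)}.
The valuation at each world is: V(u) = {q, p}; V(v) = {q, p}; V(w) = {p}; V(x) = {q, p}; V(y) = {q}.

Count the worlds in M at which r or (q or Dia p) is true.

Recall that Dia ψ holds at a world iff ψ holds at some accessible world.
Let φ = r or (q or Dia p). Evaluate φ at each world:
  u (successors {u, w}): φ is true.
  v (successors ∅): φ is true.
  w (successors {w, x}): φ is true.
  x (successors {u, y}): φ is true.
  y (successors {u, w, x}): φ is true.
For instance, at u:
  At u: r is false, q or Dia p is true, so r or (q or Dia p) is true.
    At u: q is true, Dia p is true, so q or Dia p is true.
      At u: Dia p requires p at some successor in {u, w}.
        p holds at u, so Dia p is true at u.
Satisfying worlds: {u, v, w, x, y}

5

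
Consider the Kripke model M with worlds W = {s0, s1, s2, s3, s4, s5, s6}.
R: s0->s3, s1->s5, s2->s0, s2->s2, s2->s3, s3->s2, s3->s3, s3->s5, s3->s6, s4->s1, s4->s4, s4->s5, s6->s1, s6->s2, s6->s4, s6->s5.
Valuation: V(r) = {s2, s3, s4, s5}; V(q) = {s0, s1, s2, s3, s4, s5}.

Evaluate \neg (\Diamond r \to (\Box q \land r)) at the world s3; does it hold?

Recall that \Box ψ holds at a world iff ψ holds at every accessible world, and \Diamond ψ holds iff ψ holds at some accessible world.
At s3: \Diamond r \to (\Box q \land r) is false, so \neg (\Diamond r \to (\Box q \land r)) is true.
  At s3: \Diamond r is true, \Box q \land r is false, so \Diamond r \to (\Box q \land r) is false.
    At s3: \Diamond r requires r at some successor in {s2, s3, s5, s6}.
      r holds at s2, so \Diamond r is true at s3.
    At s3: \Box q is false, r is true, so \Box q \land r is false.
      At s3: \Box q requires q at every successor {s2, s3, s5, s6}.
        q fails at s6, so \Box q is false at s3.

Yes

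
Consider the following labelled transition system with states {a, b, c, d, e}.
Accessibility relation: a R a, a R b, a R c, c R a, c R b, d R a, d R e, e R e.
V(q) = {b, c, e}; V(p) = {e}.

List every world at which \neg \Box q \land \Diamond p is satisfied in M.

Let φ = \neg \Box q \land \Diamond p. Evaluate φ at each world:
  a (successors {a, b, c}): φ is false.
  b (successors ∅): φ is false.
  c (successors {a, b}): φ is false.
  d (successors {a, e}): φ is true.
  e (successors {e}): φ is false.
For instance, at d:
  At d: \neg \Box q is true, \Diamond p is true, so \neg \Box q \land \Diamond p is true.
    At d: \Box q is false, so \neg \Box q is true.
      At d: \Box q requires q at every successor {a, e}.
        q fails at a, so \Box q is false at d.
    At d: \Diamond p requires p at some successor in {a, e}.
      p holds at e, so \Diamond p is true at d.
Satisfying worlds: {d}

d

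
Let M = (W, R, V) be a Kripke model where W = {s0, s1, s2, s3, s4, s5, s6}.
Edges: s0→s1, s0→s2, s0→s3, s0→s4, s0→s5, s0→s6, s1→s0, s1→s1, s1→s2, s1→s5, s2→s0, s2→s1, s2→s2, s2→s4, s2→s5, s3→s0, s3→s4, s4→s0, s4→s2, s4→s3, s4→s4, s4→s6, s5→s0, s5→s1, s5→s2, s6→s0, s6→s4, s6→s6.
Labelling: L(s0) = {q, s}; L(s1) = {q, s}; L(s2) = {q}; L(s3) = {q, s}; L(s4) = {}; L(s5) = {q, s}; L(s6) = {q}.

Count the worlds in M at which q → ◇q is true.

7

Recall that ◇ψ holds at a world iff ψ holds at some accessible world.
Let φ = q → ◇q. Evaluate φ at each world:
  s0 (successors {s1, s2, s3, s4, s5, s6}): φ is true.
  s1 (successors {s0, s1, s2, s5}): φ is true.
  s2 (successors {s0, s1, s2, s4, s5}): φ is true.
  s3 (successors {s0, s4}): φ is true.
  s4 (successors {s0, s2, s3, s4, s6}): φ is true.
  s5 (successors {s0, s1, s2}): φ is true.
  s6 (successors {s0, s4, s6}): φ is true.
For instance, at s3:
  At s3: q is true, ◇q is true, so q → ◇q is true.
    At s3: ◇q requires q at some successor in {s0, s4}.
      q holds at s0, so ◇q is true at s3.
Satisfying worlds: {s0, s1, s2, s3, s4, s5, s6}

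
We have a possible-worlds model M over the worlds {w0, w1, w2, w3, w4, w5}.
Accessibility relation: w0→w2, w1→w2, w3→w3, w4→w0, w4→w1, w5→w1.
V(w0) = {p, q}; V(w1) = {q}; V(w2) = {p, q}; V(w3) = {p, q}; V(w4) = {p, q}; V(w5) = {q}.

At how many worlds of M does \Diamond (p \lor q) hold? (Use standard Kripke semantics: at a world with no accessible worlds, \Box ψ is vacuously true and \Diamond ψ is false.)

5

Let φ = \Diamond (p \lor q). Evaluate φ at each world:
  w0 (successors {w2}): φ is true.
  w1 (successors {w2}): φ is true.
  w2 (successors ∅): φ is false.
  w3 (successors {w3}): φ is true.
  w4 (successors {w0, w1}): φ is true.
  w5 (successors {w1}): φ is true.
For instance, at w3:
  At w3: \Diamond (p \lor q) requires p \lor q at some successor in {w3}.
    p \lor q holds at w3, so \Diamond (p \lor q) is true at w3.
Satisfying worlds: {w0, w1, w3, w4, w5}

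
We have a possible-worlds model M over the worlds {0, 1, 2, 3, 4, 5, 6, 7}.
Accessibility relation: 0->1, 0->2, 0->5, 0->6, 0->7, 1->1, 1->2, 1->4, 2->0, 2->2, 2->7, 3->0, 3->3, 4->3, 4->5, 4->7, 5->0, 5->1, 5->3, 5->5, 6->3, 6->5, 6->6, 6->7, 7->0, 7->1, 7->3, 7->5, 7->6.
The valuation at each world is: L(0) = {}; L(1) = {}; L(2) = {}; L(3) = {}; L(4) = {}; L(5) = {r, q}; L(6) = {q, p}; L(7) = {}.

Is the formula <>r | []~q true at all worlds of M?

Yes

Let φ = <>r | []~q. Evaluate φ at each world:
  0 (successors {1, 2, 5, 6, 7}): φ is true.
  1 (successors {1, 2, 4}): φ is true.
  2 (successors {0, 2, 7}): φ is true.
  3 (successors {0, 3}): φ is true.
  4 (successors {3, 5, 7}): φ is true.
  5 (successors {0, 1, 3, 5}): φ is true.
  6 (successors {3, 5, 6, 7}): φ is true.
  7 (successors {0, 1, 3, 5, 6}): φ is true.
For instance, at 2:
  At 2: <>r is false, []~q is true, so <>r | []~q is true.
    At 2: <>r requires r at some successor in {0, 2, 7}.
      At 0: r is false.
      At 2: r is false.
      At 7: r is false.
    So <>r is false at 2.
    At 2: []~q requires ~q at every successor {0, 2, 7}.
      At 0: ~q is true.
      At 2: ~q is true.
      At 7: ~q is true.
    So []~q is true at 2.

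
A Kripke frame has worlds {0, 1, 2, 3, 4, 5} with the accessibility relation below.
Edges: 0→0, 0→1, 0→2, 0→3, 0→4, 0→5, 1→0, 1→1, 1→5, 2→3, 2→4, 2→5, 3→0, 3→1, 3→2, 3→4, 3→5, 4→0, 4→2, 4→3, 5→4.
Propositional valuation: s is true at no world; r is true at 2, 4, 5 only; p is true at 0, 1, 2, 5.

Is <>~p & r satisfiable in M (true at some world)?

Let φ = <>~p & r. Evaluate φ at each world:
  0 (successors {0, 1, 2, 3, 4, 5}): φ is false.
  1 (successors {0, 1, 5}): φ is false.
  2 (successors {3, 4, 5}): φ is true.
  3 (successors {0, 1, 2, 4, 5}): φ is false.
  4 (successors {0, 2, 3}): φ is true.
  5 (successors {4}): φ is true.
Detail at 2 (witness):
  At 2: <>~p is true, r is true, so <>~p & r is true.
    At 2: <>~p requires ~p at some successor in {3, 4, 5}.
      ~p holds at 3, so <>~p is true at 2.

Yes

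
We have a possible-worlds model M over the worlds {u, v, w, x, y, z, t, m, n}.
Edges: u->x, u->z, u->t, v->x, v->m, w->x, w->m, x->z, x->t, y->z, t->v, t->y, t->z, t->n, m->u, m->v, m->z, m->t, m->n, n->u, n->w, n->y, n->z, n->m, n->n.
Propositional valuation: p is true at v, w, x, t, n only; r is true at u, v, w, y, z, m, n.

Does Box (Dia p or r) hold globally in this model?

Yes

Recall that Box ψ holds at a world iff ψ holds at every accessible world, and Dia ψ holds iff ψ holds at some accessible world.
Let φ = Box (Dia p or r). Evaluate φ at each world:
  u (successors {x, z, t}): φ is true.
  v (successors {x, m}): φ is true.
  w (successors {x, m}): φ is true.
  x (successors {z, t}): φ is true.
  y (successors {z}): φ is true.
  z (successors ∅): φ is true.
  t (successors {v, y, z, n}): φ is true.
  m (successors {u, v, z, t, n}): φ is true.
  n (successors {u, w, y, z, m, n}): φ is true.
For instance, at v:
  At v: Box (Dia p or r) requires Dia p or r at every successor {x, m}.
      At x: Dia p is true, r is false, so Dia p or r is true.
      At m: Dia p is true, r is true, so Dia p or r is true.
  So Box (Dia p or r) is true at v.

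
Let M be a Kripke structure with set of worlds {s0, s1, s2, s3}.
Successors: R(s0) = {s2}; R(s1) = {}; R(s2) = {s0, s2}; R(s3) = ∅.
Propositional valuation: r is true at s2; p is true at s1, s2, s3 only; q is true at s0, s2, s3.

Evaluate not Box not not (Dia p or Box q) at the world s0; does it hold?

Recall that Box ψ holds at a world iff ψ holds at every accessible world, and Dia ψ holds iff ψ holds at some accessible world.
At s0: Box not not (Dia p or Box q) is true, so not Box not not (Dia p or Box q) is false.
  At s0: Box not not (Dia p or Box q) requires not not (Dia p or Box q) at every successor {s2}.
      At s2: not (Dia p or Box q) is false, so not not (Dia p or Box q) is true.
  So Box not not (Dia p or Box q) is true at s0.

No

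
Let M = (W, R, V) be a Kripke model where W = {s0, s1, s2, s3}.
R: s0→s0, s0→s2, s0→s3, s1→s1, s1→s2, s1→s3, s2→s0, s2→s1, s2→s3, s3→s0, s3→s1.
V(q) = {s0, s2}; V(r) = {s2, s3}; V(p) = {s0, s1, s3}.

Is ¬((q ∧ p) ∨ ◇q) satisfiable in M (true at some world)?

Let φ = ¬((q ∧ p) ∨ ◇q). Evaluate φ at each world:
  s0 (successors {s0, s2, s3}): φ is false.
  s1 (successors {s1, s2, s3}): φ is false.
  s2 (successors {s0, s1, s3}): φ is false.
  s3 (successors {s0, s1}): φ is false.
For instance, at s1:
  At s1: (q ∧ p) ∨ ◇q is true, so ¬((q ∧ p) ∨ ◇q) is false.
    At s1: q ∧ p is false, ◇q is true, so (q ∧ p) ∨ ◇q is true.
      At s1: ◇q requires q at some successor in {s1, s2, s3}.
        q holds at s2, so ◇q is true at s1.

No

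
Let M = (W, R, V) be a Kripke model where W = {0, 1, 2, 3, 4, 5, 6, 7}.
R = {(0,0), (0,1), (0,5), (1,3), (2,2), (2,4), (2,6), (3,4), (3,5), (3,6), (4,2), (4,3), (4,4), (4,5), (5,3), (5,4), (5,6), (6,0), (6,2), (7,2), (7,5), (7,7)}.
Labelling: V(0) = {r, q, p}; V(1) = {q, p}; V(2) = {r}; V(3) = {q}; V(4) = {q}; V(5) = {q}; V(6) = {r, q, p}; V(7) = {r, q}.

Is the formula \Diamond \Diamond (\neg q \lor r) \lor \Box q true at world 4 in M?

Yes

At 4: \Diamond \Diamond (\neg q \lor r) is true, \Box q is false, so \Diamond \Diamond (\neg q \lor r) \lor \Box q is true.
  At 4: \Diamond \Diamond (\neg q \lor r) requires \Diamond (\neg q \lor r) at some successor in {2, 3, 4, 5}.
    \Diamond (\neg q \lor r) holds at 2, so \Diamond \Diamond (\neg q \lor r) is true at 4.
      At 2: \Diamond (\neg q \lor r) requires \neg q \lor r at some successor in {2, 4, 6}.
        \neg q \lor r holds at 2, so \Diamond (\neg q \lor r) is true at 2.
  At 4: \Box q requires q at every successor {2, 3, 4, 5}.
    q fails at 2, so \Box q is false at 4.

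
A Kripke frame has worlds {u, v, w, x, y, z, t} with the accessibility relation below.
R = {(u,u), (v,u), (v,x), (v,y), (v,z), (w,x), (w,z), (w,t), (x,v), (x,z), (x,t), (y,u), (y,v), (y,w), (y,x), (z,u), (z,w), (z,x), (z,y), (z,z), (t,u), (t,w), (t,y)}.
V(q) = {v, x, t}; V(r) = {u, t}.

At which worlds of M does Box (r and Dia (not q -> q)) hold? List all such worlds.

Recall that Box ψ holds at a world iff ψ holds at every accessible world, and Dia ψ holds iff ψ holds at some accessible world.
Let φ = Box (r and Dia (not q -> q)). Evaluate φ at each world:
  u (successors {u}): φ is false.
  v (successors {u, x, y, z}): φ is false.
  w (successors {x, z, t}): φ is false.
  x (successors {v, z, t}): φ is false.
  y (successors {u, v, w, x}): φ is false.
  z (successors {u, w, x, y, z}): φ is false.
  t (successors {u, w, y}): φ is false.
For instance, at w:
  At w: Box (r and Dia (not q -> q)) requires r and Dia (not q -> q) at every successor {x, z, t}.
    r and Dia (not q -> q) fails at x, so Box (r and Dia (not q -> q)) is false at w.
      At x: r is false, Dia (not q -> q) is true, so r and Dia (not q -> q) is false.
Satisfying worlds: none.

none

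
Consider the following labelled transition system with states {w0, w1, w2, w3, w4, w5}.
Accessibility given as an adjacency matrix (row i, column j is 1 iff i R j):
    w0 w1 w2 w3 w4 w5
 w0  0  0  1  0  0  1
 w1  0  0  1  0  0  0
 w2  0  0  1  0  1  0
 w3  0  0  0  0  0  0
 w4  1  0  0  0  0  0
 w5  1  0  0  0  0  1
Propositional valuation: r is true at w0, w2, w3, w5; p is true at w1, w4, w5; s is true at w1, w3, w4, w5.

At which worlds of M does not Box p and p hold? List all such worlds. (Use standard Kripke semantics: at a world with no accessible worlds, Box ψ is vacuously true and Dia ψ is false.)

w1, w4, w5

Recall that Box ψ holds at a world iff ψ holds at every accessible world, and Dia ψ holds iff ψ holds at some accessible world.
Let φ = not Box p and p. Evaluate φ at each world:
  w0 (successors {w2, w5}): φ is false.
  w1 (successors {w2}): φ is true.
  w2 (successors {w2, w4}): φ is false.
  w3 (successors ∅): φ is false.
  w4 (successors {w0}): φ is true.
  w5 (successors {w0, w5}): φ is true.
For instance, at w5:
  At w5: not Box p is true, p is true, so not Box p and p is true.
    At w5: Box p is false, so not Box p is true.
      At w5: Box p requires p at every successor {w0, w5}.
        p fails at w0, so Box p is false at w5.
Satisfying worlds: {w1, w4, w5}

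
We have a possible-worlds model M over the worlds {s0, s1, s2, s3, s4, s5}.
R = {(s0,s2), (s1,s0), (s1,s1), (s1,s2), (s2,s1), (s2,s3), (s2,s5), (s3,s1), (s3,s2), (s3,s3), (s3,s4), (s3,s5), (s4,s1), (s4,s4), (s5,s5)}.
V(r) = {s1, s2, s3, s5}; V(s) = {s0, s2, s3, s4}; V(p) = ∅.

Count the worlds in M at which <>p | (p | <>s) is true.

Let φ = <>p | (p | <>s). Evaluate φ at each world:
  s0 (successors {s2}): φ is true.
  s1 (successors {s0, s1, s2}): φ is true.
  s2 (successors {s1, s3, s5}): φ is true.
  s3 (successors {s1, s2, s3, s4, s5}): φ is true.
  s4 (successors {s1, s4}): φ is true.
  s5 (successors {s5}): φ is false.
For instance, at s0:
  At s0: <>p is false, p | <>s is true, so <>p | (p | <>s) is true.
    At s0: <>p requires p at some successor in {s2}.
      At s2: p is false.
    So <>p is false at s0.
    At s0: p is false, <>s is true, so p | <>s is true.
      At s0: <>s requires s at some successor in {s2}.
        s holds at s2, so <>s is true at s0.
Satisfying worlds: {s0, s1, s2, s3, s4}

5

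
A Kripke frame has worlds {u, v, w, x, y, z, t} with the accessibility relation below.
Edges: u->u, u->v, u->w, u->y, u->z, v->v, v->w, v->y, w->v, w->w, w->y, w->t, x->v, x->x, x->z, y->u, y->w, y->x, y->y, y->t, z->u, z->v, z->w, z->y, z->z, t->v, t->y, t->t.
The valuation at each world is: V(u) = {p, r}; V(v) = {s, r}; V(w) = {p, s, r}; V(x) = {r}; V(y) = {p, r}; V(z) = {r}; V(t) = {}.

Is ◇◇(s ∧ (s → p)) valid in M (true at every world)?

Recall that ◇ψ holds at a world iff ψ holds at some accessible world.
Let φ = ◇◇(s ∧ (s → p)). Evaluate φ at each world:
  u (successors {u, v, w, y, z}): φ is true.
  v (successors {v, w, y}): φ is true.
  w (successors {v, w, y, t}): φ is true.
  x (successors {v, x, z}): φ is true.
  y (successors {u, w, x, y, t}): φ is true.
  z (successors {u, v, w, y, z}): φ is true.
  t (successors {v, y, t}): φ is true.
For instance, at u:
  At u: ◇◇(s ∧ (s → p)) requires ◇(s ∧ (s → p)) at some successor in {u, v, w, y, z}.
    ◇(s ∧ (s → p)) holds at u, so ◇◇(s ∧ (s → p)) is true at u.
      At u: ◇(s ∧ (s → p)) requires s ∧ (s → p) at some successor in {u, v, w, y, z}.
        s ∧ (s → p) holds at w, so ◇(s ∧ (s → p)) is true at u.

Yes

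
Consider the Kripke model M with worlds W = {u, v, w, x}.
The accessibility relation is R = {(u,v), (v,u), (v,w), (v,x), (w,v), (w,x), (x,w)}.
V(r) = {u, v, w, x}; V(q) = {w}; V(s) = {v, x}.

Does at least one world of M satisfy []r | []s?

Yes

Let φ = []r | []s. Evaluate φ at each world:
  u (successors {v}): φ is true.
  v (successors {u, w, x}): φ is true.
  w (successors {v, x}): φ is true.
  x (successors {w}): φ is true.
Detail at u (witness):
  At u: []r is true, []s is true, so []r | []s is true.
    At u: []r requires r at every successor {v}.
      At v: r is true.
    So []r is true at u.
    At u: []s requires s at every successor {v}.
      At v: s is true.
    So []s is true at u.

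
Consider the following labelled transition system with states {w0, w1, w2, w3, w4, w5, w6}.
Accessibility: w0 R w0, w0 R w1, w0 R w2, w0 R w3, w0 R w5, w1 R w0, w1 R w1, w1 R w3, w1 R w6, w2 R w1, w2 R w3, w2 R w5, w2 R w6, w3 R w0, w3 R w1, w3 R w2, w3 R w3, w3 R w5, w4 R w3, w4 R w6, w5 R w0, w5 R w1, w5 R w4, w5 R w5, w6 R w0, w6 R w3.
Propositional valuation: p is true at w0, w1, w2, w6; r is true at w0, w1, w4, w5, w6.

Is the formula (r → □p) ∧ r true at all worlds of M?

Let φ = (r → □p) ∧ r. Evaluate φ at each world:
  w0 (successors {w0, w1, w2, w3, w5}): φ is false.
  w1 (successors {w0, w1, w3, w6}): φ is false.
  w2 (successors {w1, w3, w5, w6}): φ is false.
  w3 (successors {w0, w1, w2, w3, w5}): φ is false.
  w4 (successors {w3, w6}): φ is false.
  w5 (successors {w0, w1, w4, w5}): φ is false.
  w6 (successors {w0, w3}): φ is false.
Detail at w0 (counterexample):
  At w0: r → □p is false, r is true, so (r → □p) ∧ r is false.
    At w0: r is true, □p is false, so r → □p is false.
      At w0: □p requires p at every successor {w0, w1, w2, w3, w5}.
        p fails at w3, so □p is false at w0.

No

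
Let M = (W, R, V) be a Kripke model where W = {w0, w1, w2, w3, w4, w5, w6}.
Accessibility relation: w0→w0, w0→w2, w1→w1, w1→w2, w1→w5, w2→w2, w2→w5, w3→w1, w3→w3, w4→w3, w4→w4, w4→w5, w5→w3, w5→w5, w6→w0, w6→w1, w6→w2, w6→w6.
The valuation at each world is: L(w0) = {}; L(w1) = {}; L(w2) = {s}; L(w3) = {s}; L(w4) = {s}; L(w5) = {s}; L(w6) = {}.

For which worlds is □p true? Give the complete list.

none

Let φ = □p. Evaluate φ at each world:
  w0 (successors {w0, w2}): φ is false.
  w1 (successors {w1, w2, w5}): φ is false.
  w2 (successors {w2, w5}): φ is false.
  w3 (successors {w1, w3}): φ is false.
  w4 (successors {w3, w4, w5}): φ is false.
  w5 (successors {w3, w5}): φ is false.
  w6 (successors {w0, w1, w2, w6}): φ is false.
For instance, at w0:
  At w0: □p requires p at every successor {w0, w2}.
    p fails at w0, so □p is false at w0.
Satisfying worlds: none.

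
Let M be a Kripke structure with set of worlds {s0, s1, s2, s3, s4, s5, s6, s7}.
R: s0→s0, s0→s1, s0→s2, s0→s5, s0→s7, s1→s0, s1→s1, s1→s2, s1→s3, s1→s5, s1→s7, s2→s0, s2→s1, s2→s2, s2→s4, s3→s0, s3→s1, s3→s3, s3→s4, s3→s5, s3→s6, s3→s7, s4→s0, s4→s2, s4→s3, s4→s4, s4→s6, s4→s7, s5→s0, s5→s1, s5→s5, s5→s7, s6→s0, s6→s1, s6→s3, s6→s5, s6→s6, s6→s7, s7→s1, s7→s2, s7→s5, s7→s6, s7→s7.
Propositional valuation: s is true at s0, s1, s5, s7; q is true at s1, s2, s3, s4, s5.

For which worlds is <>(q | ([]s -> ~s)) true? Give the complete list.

Let φ = <>(q | ([]s -> ~s)). Evaluate φ at each world:
  s0 (successors {s0, s1, s2, s5, s7}): φ is true.
  s1 (successors {s0, s1, s2, s3, s5, s7}): φ is true.
  s2 (successors {s0, s1, s2, s4}): φ is true.
  s3 (successors {s0, s1, s3, s4, s5, s6, s7}): φ is true.
  s4 (successors {s0, s2, s3, s4, s6, s7}): φ is true.
  s5 (successors {s0, s1, s5, s7}): φ is true.
  s6 (successors {s0, s1, s3, s5, s6, s7}): φ is true.
  s7 (successors {s1, s2, s5, s6, s7}): φ is true.
For instance, at s2:
  At s2: <>(q | ([]s -> ~s)) requires q | ([]s -> ~s) at some successor in {s0, s1, s2, s4}.
    q | ([]s -> ~s) holds at s0, so <>(q | ([]s -> ~s)) is true at s2.
      At s0: q is false, []s -> ~s is true, so q | ([]s -> ~s) is true.
Satisfying worlds: {s0, s1, s2, s3, s4, s5, s6, s7}

s0, s1, s2, s3, s4, s5, s6, s7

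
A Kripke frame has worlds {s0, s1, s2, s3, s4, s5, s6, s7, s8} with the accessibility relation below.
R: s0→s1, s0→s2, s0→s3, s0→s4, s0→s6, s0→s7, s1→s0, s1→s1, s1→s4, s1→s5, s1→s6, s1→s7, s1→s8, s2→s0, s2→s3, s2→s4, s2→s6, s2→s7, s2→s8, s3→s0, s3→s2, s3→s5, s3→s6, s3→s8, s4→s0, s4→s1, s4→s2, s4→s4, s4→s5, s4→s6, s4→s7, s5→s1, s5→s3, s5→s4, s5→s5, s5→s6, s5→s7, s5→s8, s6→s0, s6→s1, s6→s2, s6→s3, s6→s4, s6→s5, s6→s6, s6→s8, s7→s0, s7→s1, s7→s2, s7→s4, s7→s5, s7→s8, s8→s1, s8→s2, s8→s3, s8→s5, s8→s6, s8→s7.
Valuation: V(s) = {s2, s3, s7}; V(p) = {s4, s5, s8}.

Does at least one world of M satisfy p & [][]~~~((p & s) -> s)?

Recall that []ψ holds at a world iff ψ holds at every accessible world, and <>ψ holds iff ψ holds at some accessible world.
Let φ = p & [][]~~~((p & s) -> s). Evaluate φ at each world:
  s0 (successors {s1, s2, s3, s4, s6, s7}): φ is false.
  s1 (successors {s0, s1, s4, s5, s6, s7, s8}): φ is false.
  s2 (successors {s0, s3, s4, s6, s7, s8}): φ is false.
  s3 (successors {s0, s2, s5, s6, s8}): φ is false.
  s4 (successors {s0, s1, s2, s4, s5, s6, s7}): φ is false.
  s5 (successors {s1, s3, s4, s5, s6, s7, s8}): φ is false.
  s6 (successors {s0, s1, s2, s3, s4, s5, s6, s8}): φ is false.
  s7 (successors {s0, s1, s2, s4, s5, s8}): φ is false.
  s8 (successors {s1, s2, s3, s5, s6, s7}): φ is false.
For instance, at s8:
  At s8: p is true, [][]~~~((p & s) -> s) is false, so p & [][]~~~((p & s) -> s) is false.
    At s8: [][]~~~((p & s) -> s) requires []~~~((p & s) -> s) at every successor {s1, s2, s3, s5, s6, s7}.
      []~~~((p & s) -> s) fails at s1, so [][]~~~((p & s) -> s) is false at s8.

No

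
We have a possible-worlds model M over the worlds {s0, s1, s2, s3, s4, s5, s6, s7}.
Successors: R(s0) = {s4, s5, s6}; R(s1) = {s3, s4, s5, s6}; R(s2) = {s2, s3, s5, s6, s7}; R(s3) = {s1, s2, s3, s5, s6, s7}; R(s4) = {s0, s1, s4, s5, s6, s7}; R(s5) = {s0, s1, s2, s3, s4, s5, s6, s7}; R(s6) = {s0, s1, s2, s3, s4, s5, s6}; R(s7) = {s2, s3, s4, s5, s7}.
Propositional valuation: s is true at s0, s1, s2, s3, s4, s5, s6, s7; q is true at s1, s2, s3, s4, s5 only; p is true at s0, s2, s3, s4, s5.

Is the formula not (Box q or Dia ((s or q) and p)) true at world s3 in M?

No

Recall that Box ψ holds at a world iff ψ holds at every accessible world, and Dia ψ holds iff ψ holds at some accessible world.
At s3: Box q or Dia ((s or q) and p) is true, so not (Box q or Dia ((s or q) and p)) is false.
  At s3: Box q is false, Dia ((s or q) and p) is true, so Box q or Dia ((s or q) and p) is true.
    At s3: Box q requires q at every successor {s1, s2, s3, s5, s6, s7}.
      q fails at s6, so Box q is false at s3.
    At s3: Dia ((s or q) and p) requires (s or q) and p at some successor in {s1, s2, s3, s5, s6, s7}.
      (s or q) and p holds at s2, so Dia ((s or q) and p) is true at s3.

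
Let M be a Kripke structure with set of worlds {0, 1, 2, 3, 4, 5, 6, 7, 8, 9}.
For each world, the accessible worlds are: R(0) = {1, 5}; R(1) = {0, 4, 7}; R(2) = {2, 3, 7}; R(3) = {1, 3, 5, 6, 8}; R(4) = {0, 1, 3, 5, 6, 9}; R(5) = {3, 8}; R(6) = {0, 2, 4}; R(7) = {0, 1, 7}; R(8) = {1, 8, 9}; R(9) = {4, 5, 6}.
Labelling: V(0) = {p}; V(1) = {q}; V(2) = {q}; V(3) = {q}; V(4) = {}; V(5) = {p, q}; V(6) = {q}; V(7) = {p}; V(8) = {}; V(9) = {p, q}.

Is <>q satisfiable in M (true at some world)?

Let φ = <>q. Evaluate φ at each world:
  0 (successors {1, 5}): φ is true.
  1 (successors {0, 4, 7}): φ is false.
  2 (successors {2, 3, 7}): φ is true.
  3 (successors {1, 3, 5, 6, 8}): φ is true.
  4 (successors {0, 1, 3, 5, 6, 9}): φ is true.
  5 (successors {3, 8}): φ is true.
  6 (successors {0, 2, 4}): φ is true.
  7 (successors {0, 1, 7}): φ is true.
  8 (successors {1, 8, 9}): φ is true.
  9 (successors {4, 5, 6}): φ is true.
Detail at 0 (witness):
  At 0: <>q requires q at some successor in {1, 5}.
    q holds at 1, so <>q is true at 0.

Yes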